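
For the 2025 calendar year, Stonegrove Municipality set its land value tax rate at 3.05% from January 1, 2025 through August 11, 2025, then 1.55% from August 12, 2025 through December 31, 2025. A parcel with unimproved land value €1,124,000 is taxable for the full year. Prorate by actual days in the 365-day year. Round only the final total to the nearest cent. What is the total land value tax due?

January 1 – August 11, 2025: 223 days at 3.05% → €1,124,000 × 3.05% × 223/365 = €20,944.8932
August 12 – December 31, 2025: 142 days at 1.55% → €1,124,000 × 1.55% × 142/365 = €6,777.8740
Total = €27,722.7671

€27,722.77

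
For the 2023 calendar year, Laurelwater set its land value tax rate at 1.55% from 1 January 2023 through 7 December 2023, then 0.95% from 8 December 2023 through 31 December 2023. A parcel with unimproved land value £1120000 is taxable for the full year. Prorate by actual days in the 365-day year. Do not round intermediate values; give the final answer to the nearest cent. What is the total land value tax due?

£16918.14

1 January – 7 December 2023: 341 days at 1.55% → £1120000 × 1.55% × 341/365 = £16218.5205
8 December – 31 December 2023: 24 days at 0.95% → £1120000 × 0.95% × 24/365 = £699.6164
Total = £16918.1370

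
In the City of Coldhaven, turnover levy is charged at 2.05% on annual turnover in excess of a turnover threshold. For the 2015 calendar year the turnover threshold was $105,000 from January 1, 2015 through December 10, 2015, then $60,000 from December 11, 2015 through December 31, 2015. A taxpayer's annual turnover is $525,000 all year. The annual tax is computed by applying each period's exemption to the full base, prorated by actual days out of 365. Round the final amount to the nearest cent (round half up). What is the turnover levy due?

January 1 – December 10, 2015: 344 days, exemption $105,000 → ($525,000 − $105,000) × 2.05% × 344/365 = $8,114.6301
December 11 – December 31, 2015: 21 days, exemption $60,000 → ($525,000 − $60,000) × 2.05% × 21/365 = $548.4452
Total = $8,663.0753

$8,663.08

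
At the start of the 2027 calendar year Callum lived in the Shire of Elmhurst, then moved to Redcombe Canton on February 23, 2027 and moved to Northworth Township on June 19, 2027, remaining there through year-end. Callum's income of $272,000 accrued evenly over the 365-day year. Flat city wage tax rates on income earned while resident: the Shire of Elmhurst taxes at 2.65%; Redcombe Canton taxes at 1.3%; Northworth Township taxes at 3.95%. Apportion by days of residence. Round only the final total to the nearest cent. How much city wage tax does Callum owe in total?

$7,939.79

The Shire of Elmhurst, January 1 – February 22, 2027: 53 days → $272,000 × 2.65% × 53/365 = $1,046.6411
Redcombe Canton, February 23 – June 18, 2027: 116 days → $272,000 × 1.3% × 116/365 = $1,123.7699
Northworth Township, June 19 – December 31, 2027: 196 days → $272,000 × 3.95% × 196/365 = $5,769.3808
Total = $7,939.7918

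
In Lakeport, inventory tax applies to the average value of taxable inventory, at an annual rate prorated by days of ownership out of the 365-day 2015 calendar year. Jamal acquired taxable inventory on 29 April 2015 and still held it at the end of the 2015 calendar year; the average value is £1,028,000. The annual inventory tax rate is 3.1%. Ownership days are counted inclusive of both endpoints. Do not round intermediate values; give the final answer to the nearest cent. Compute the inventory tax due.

£21,565.47

Days held (29 April – 31 December 2015): 247 out of 365
Tax = £1,028,000 × 3.1% × 247/365 = £21,565.4685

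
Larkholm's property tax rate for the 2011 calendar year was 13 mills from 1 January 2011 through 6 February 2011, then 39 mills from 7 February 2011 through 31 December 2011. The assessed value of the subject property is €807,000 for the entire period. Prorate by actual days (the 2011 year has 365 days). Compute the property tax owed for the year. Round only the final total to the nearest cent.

€29,346.06

1 January – 6 February 2011: 37 days at 13 mills → €807,000 × 1.3% × 37/365 = €1,063.4712
7 February – 31 December 2011: 328 days at 39 mills → €807,000 × 3.9% × 328/365 = €28,282.5863
Total = €29,346.0575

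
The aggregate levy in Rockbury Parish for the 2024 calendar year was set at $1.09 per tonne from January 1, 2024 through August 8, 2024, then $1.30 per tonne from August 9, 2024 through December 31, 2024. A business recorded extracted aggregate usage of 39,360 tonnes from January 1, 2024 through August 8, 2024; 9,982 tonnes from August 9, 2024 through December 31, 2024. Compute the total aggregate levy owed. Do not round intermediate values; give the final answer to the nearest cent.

$55,879.00

January 1 – August 8, 2024: 39,360 tonnes at $1.09/tonne → $42,902.40
August 9 – December 31, 2024: 9,982 tonnes at $1.30/tonne → $12,976.60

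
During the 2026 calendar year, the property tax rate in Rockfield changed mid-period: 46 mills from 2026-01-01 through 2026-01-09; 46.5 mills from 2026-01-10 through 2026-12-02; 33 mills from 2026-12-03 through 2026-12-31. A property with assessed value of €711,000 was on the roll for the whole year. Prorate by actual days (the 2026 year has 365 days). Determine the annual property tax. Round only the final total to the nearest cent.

2026-01-01 to 2026-01-09: 9 days at 46 mills → €711,000 × 4.6% × 9/365 = €806.4493
2026-01-10 to 2026-12-02: 327 days at 46.5 mills → €711,000 × 4.65% × 327/365 = €29,619.4808
2026-12-03 to 2026-12-31: 29 days at 33 mills → €711,000 × 3.3% × 29/365 = €1,864.1836
Total = €32,290.1137

€32,290.11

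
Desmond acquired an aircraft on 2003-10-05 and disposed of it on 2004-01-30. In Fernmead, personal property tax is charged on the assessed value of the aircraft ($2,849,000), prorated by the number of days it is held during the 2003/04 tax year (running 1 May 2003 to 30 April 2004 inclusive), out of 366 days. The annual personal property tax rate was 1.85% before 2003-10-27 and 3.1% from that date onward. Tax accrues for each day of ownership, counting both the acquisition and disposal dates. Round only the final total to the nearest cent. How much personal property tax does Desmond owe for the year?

2003-10-05 to 2003-10-26: 22 days at 1.85% → $2,849,000 × 1.85% × 22/366 = $3,168.1503
2003-10-27 to 2004-01-30: 96 days at 3.1% → $2,849,000 × 3.1% × 96/366 = $23,165.6393
Total = $26,333.7896

$26,333.79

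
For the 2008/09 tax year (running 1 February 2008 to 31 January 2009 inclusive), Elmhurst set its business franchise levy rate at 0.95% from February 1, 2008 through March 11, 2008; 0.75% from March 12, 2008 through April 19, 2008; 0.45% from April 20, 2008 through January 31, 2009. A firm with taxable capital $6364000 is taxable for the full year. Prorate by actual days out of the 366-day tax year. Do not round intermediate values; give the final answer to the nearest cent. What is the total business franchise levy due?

February 1 – March 11, 2008: 40 days at 0.95% → $6364000 × 0.95% × 40/366 = $6607.4317
March 12 – April 19, 2008: 39 days at 0.75% → $6364000 × 0.75% × 39/366 = $5085.9836
April 20, 2008 – January 31, 2009: 287 days at 0.45% → $6364000 × 0.45% × 287/366 = $22456.5738
Total = $34149.9891

$34149.99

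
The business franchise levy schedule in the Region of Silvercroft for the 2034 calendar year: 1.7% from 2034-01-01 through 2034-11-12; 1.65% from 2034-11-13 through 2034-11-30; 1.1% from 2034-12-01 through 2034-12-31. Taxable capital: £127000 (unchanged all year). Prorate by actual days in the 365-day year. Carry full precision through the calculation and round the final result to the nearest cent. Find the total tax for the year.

2034-01-01 to 2034-11-12: 316 days at 1.7% → £127000 × 1.7% × 316/365 = £1869.1616
2034-11-13 to 2034-11-30: 18 days at 1.65% → £127000 × 1.65% × 18/365 = £103.3397
2034-12-01 to 2034-12-31: 31 days at 1.1% → £127000 × 1.1% × 31/365 = £118.6493
Total = £2091.1507

£2091.15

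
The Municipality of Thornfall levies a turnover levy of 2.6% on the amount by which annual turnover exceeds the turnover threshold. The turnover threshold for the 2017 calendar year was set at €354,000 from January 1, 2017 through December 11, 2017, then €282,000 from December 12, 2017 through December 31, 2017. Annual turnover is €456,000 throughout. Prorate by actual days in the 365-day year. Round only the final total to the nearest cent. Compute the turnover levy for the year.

January 1 – December 11, 2017: 345 days, exemption €354,000 → (€456,000 − €354,000) × 2.6% × 345/365 = €2,506.6849
December 12 – December 31, 2017: 20 days, exemption €282,000 → (€456,000 − €282,000) × 2.6% × 20/365 = €247.8904
Total = €2,754.5753

€2,754.58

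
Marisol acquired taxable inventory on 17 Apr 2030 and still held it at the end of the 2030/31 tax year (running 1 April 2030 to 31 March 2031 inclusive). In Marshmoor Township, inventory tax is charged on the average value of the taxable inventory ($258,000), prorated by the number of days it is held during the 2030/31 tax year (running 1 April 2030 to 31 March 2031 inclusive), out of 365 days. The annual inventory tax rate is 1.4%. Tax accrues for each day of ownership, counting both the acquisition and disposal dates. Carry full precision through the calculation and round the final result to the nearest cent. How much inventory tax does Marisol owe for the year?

Days held (17 Apr 2030 – 31 Mar 2031): 349 out of 365
Tax = $258,000 × 1.4% × 349/365 = $3,453.6658

$3,453.67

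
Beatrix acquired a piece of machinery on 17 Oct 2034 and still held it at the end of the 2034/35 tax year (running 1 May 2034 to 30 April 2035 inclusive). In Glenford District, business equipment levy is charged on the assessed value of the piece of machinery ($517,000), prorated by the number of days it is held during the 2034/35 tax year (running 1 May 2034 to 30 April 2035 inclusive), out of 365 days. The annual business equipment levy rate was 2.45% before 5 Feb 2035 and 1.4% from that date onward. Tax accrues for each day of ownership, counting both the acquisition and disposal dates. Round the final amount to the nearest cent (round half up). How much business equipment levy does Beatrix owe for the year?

17 Oct 2034 – 4 Feb 2035: 111 days at 2.45% → $517,000 × 2.45% × 111/365 = $3,852.0041
5 Feb – 30 Apr 2035: 85 days at 1.4% → $517,000 × 1.4% × 85/365 = $1,685.5616
Total = $5,537.5658

$5,537.57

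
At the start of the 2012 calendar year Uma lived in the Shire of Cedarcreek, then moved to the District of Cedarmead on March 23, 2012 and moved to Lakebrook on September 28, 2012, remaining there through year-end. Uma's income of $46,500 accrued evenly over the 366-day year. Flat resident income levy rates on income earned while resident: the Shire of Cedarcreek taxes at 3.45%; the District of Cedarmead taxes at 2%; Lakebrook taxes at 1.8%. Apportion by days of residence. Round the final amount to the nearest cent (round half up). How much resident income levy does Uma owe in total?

The Shire of Cedarcreek, January 1 – March 22, 2012: 82 days → $46,500 × 3.45% × 82/366 = $359.4221
The District of Cedarmead, March 23 – September 27, 2012: 189 days → $46,500 × 2% × 189/366 = $480.2459
Lakebrook, September 28 – December 31, 2012: 95 days → $46,500 × 1.8% × 95/366 = $217.2541
Total = $1,056.9221

$1,056.92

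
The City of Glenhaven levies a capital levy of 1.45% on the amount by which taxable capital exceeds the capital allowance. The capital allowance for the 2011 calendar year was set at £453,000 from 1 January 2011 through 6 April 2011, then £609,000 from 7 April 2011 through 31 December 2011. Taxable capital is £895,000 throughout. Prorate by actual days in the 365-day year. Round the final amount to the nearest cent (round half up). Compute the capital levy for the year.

1 January – 6 April 2011: 96 days, exemption £453,000 → (£895,000 − £453,000) × 1.45% × 96/365 = £1,685.6548
7 April – 31 December 2011: 269 days, exemption £609,000 → (£895,000 − £609,000) × 1.45% × 269/365 = £3,056.2822
Total = £4,741.9370

£4,741.94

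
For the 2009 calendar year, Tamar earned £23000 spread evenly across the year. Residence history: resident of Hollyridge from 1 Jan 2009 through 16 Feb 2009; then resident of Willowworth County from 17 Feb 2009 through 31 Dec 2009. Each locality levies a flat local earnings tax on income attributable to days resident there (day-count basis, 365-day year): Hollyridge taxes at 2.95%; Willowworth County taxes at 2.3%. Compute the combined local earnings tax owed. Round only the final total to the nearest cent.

Hollyridge, 1 Jan – 16 Feb 2009: 47 days → £23000 × 2.95% × 47/365 = £87.3685
Willowworth County, 17 Feb – 31 Dec 2009: 318 days → £23000 × 2.3% × 318/365 = £460.8822
Total = £548.2507

£548.25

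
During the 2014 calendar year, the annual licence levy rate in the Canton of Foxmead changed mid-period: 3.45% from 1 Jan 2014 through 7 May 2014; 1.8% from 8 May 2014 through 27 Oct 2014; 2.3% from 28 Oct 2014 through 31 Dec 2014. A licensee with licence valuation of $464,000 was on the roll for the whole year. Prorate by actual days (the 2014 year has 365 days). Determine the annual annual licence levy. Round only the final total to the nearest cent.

1 Jan – 7 May 2014: 127 days at 3.45% → $464,000 × 3.45% × 127/365 = $5,569.9068
8 May – 27 Oct 2014: 173 days at 1.8% → $464,000 × 1.8% × 173/365 = $3,958.6192
28 Oct – 31 Dec 2014: 65 days at 2.3% → $464,000 × 2.3% × 65/365 = $1,900.4932
Total = $11,429.0192

$11,429.02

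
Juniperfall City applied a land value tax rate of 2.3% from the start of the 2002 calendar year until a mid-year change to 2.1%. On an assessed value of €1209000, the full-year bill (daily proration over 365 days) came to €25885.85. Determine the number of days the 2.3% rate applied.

75 days

Let d = days at the first rate; then 365 − d days at the second rate.
€1209000 × [2.3%·d + 2.1%·(365−d)] / 365 = €25885.85
Solving gives d = 75, so the new rate took effect on 17 March 2002.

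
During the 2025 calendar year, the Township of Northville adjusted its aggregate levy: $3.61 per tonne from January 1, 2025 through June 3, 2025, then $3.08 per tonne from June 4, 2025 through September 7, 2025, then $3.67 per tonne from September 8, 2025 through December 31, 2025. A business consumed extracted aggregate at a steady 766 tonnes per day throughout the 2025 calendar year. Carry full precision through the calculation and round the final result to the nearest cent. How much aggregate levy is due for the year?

January 1 – June 3, 2025: 154 days × 766 tonnes/day = 117,964 tonnes at $3.61/tonne → $425,850.04
June 4 – September 7, 2025: 96 days × 766 tonnes/day = 73,536 tonnes at $3.08/tonne → $226,490.88
September 8 – December 31, 2025: 115 days × 766 tonnes/day = 88,090 tonnes at $3.67/tonne → $323,290.30

$975,631.22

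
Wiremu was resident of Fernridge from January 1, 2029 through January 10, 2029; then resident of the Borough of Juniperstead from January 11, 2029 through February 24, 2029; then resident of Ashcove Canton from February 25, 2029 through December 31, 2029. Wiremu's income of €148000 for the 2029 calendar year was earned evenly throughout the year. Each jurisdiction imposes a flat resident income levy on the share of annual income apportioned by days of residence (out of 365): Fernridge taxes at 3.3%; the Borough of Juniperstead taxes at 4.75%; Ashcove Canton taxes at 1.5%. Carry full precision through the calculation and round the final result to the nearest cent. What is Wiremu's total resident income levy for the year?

Fernridge, January 1 – January 10, 2029: 10 days → €148000 × 3.3% × 10/365 = €133.8082
The Borough of Juniperstead, January 11 – February 24, 2029: 45 days → €148000 × 4.75% × 45/365 = €866.7123
Ashcove Canton, February 25 – December 31, 2029: 310 days → €148000 × 1.5% × 310/365 = €1885.4795
Total = €2886.0000

€2886.00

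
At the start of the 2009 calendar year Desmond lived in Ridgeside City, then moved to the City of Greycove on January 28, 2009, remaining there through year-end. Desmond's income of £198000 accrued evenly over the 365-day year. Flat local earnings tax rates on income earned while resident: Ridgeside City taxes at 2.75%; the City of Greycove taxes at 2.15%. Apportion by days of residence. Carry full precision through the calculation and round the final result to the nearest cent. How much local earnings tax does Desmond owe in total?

£4344.88

Ridgeside City, January 1 – January 27, 2009: 27 days → £198000 × 2.75% × 27/365 = £402.7808
The City of Greycove, January 28 – December 31, 2009: 338 days → £198000 × 2.15% × 338/365 = £3942.0986
Total = £4344.8795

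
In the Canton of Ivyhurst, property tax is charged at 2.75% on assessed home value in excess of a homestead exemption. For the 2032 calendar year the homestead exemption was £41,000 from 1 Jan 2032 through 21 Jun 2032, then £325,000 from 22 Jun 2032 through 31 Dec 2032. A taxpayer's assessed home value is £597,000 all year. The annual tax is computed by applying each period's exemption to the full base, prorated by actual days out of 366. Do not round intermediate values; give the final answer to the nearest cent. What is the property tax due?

1 Jan – 21 Jun 2032: 173 days, exemption £41,000 → (£597,000 − £41,000) × 2.75% × 173/366 = £7,227.2404
22 Jun – 31 Dec 2032: 193 days, exemption £325,000 → (£597,000 − £325,000) × 2.75% × 193/366 = £3,944.3716
Total = £11,171.6120

£11,171.61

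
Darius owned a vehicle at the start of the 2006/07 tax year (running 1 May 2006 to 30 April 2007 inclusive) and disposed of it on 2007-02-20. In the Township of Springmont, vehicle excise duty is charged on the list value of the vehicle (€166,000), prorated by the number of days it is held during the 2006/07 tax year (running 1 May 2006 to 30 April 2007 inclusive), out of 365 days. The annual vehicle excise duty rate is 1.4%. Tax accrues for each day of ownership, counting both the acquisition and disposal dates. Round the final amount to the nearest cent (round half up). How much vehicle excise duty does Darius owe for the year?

Days held (2006-05-01 to 2007-02-20): 296 out of 365
Tax = €166,000 × 1.4% × 296/365 = €1,884.6685

€1,884.67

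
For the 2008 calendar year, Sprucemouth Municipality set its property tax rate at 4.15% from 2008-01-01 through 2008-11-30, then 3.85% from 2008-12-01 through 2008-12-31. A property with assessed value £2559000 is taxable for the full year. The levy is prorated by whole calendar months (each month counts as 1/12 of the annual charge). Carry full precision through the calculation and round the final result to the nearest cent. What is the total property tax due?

2008-01-01 to 2008-11-30: 11 months at 4.15% → £2559000 × 4.15% × 11/12 = £97348.6250
2008-12-01 to 2008-12-31: 1 month at 3.85% → £2559000 × 3.85% × 1/12 = £8210.1250
Total = £105558.7500

£105558.75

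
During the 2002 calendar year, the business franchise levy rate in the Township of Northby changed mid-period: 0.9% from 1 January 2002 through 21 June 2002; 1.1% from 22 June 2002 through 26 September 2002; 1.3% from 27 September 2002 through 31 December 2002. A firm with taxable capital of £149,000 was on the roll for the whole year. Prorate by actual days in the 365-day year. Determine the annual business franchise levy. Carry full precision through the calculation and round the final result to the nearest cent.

£1,576.95

1 January – 21 June 2002: 172 days at 0.9% → £149,000 × 0.9% × 172/365 = £631.9233
22 June – 26 September 2002: 97 days at 1.1% → £149,000 × 1.1% × 97/365 = £435.5699
27 September – 31 December 2002: 96 days at 1.3% → £149,000 × 1.3% × 96/365 = £509.4575
Total = £1,576.9507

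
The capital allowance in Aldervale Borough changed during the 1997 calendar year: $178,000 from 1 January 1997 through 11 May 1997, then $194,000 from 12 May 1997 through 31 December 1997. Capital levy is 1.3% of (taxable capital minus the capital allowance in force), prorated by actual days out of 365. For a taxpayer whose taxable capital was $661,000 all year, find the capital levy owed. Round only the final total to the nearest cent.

$6,145.65

1 January – 11 May 1997: 131 days, exemption $178,000 → ($661,000 − $178,000) × 1.3% × 131/365 = $2,253.5589
12 May – 31 December 1997: 234 days, exemption $194,000 → ($661,000 − $194,000) × 1.3% × 234/365 = $3,892.0932
Total = $6,145.6521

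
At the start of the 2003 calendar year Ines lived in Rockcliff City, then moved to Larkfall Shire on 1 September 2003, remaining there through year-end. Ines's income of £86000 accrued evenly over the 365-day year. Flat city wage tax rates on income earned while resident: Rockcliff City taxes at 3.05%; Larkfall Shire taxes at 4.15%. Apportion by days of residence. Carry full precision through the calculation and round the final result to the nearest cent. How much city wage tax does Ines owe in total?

Rockcliff City, 1 January – 31 August 2003: 243 days → £86000 × 3.05% × 243/365 = £1746.2712
Larkfall Shire, 1 September – 31 December 2003: 122 days → £86000 × 4.15% × 122/365 = £1192.9260
Total = £2939.1973

£2939.20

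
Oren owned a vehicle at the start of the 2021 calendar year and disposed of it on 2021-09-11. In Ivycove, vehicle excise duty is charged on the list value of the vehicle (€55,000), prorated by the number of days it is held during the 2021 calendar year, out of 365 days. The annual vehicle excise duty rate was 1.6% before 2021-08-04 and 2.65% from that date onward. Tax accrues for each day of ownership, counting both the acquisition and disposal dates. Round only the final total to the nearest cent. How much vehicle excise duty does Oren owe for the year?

€674.09

2021-01-01 to 2021-08-03: 215 days at 1.6% → €55,000 × 1.6% × 215/365 = €518.3562
2021-08-04 to 2021-09-11: 39 days at 2.65% → €55,000 × 2.65% × 39/365 = €155.7329
Total = €674.0890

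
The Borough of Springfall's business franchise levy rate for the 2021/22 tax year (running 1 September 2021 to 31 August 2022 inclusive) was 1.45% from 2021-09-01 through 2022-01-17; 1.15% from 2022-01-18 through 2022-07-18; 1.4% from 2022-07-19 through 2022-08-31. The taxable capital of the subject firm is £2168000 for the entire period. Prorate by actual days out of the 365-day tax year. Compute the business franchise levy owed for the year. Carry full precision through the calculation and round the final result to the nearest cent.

2021-09-01 to 2022-01-17: 139 days at 1.45% → £2168000 × 1.45% × 139/365 = £11971.5178
2022-01-18 to 2022-07-18: 182 days at 1.15% → £2168000 × 1.15% × 182/365 = £12431.8466
2022-07-19 to 2022-08-31: 44 days at 1.4% → £2168000 × 1.4% × 44/365 = £3658.8712
Total = £28062.2356

£28062.24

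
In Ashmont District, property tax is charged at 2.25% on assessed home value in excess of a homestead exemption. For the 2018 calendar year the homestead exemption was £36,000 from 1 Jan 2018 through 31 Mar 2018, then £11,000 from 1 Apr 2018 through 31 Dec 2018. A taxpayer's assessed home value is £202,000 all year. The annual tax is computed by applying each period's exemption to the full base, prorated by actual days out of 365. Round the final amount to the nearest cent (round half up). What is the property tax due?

£4,158.80

1 Jan – 31 Mar 2018: 90 days, exemption £36,000 → (£202,000 − £36,000) × 2.25% × 90/365 = £920.9589
1 Apr – 31 Dec 2018: 275 days, exemption £11,000 → (£202,000 − £11,000) × 2.25% × 275/365 = £3,237.8425
Total = £4,158.8014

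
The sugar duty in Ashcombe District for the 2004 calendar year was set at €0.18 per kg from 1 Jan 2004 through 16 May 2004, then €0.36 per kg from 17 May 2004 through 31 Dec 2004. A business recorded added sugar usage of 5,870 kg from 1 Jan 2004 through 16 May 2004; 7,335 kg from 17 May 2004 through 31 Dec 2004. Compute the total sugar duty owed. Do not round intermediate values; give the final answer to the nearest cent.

1 Jan – 16 May 2004: 5,870 kg at €0.18/kg → €1,056.60
17 May – 31 Dec 2004: 7,335 kg at €0.36/kg → €2,640.60

€3,697.20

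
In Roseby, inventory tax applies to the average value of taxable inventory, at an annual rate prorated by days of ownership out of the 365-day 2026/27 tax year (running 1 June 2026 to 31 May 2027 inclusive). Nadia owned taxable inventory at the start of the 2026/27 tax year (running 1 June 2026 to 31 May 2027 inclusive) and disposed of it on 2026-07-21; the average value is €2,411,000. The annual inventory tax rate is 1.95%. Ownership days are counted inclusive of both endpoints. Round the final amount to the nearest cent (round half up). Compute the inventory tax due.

Days held (2026-06-01 to 2026-07-21): 51 out of 365
Tax = €2,411,000 × 1.95% × 51/365 = €6,569.1493

€6,569.15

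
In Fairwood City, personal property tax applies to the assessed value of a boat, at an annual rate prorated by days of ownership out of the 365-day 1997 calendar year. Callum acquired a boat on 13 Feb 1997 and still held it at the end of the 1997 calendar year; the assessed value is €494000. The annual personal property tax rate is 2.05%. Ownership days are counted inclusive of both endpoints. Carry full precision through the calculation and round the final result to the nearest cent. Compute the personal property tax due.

Days held (13 Feb – 31 Dec 1997): 322 out of 365
Tax = €494000 × 2.05% × 322/365 = €8933.9562

€8933.96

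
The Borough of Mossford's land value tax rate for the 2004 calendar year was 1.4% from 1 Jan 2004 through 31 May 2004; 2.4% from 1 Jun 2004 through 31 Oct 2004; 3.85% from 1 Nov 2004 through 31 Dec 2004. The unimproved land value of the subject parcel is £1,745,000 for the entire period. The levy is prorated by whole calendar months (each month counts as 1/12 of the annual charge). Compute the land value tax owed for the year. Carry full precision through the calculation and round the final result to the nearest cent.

£38,826.25

1 Jan – 31 May 2004: 5 months at 1.4% → £1,745,000 × 1.4% × 5/12 = £10,179.1667
1 Jun – 31 Oct 2004: 5 months at 2.4% → £1,745,000 × 2.4% × 5/12 = £17,450.0000
1 Nov – 31 Dec 2004: 2 months at 3.85% → £1,745,000 × 3.85% × 2/12 = £11,197.0833
Total = £38,826.2500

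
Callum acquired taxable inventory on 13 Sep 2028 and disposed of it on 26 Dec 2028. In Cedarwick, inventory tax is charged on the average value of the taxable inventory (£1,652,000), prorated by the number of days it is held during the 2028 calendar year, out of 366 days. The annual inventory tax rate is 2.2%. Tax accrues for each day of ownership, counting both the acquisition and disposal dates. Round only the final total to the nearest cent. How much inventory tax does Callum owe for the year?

Days held (13 Sep – 26 Dec 2028): 105 out of 366
Tax = £1,652,000 × 2.2% × 105/366 = £10,426.5574

£10,426.56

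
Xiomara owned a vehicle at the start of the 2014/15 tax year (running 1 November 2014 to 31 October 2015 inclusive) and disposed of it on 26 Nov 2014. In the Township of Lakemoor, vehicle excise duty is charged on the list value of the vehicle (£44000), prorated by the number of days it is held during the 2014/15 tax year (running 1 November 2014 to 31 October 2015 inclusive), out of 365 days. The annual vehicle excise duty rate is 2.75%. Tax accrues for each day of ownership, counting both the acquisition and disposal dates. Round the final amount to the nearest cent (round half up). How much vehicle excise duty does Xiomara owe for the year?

£86.19

Days held (1 Nov – 26 Nov 2014): 26 out of 365
Tax = £44000 × 2.75% × 26/365 = £86.1918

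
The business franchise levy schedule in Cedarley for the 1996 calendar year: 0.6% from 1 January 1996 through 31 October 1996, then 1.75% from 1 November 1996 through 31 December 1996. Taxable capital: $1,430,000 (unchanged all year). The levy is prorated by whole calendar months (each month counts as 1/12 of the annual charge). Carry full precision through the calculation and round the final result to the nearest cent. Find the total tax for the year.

1 January – 31 October 1996: 10 months at 0.6% → $1,430,000 × 0.6% × 10/12 = $7,150.0000
1 November – 31 December 1996: 2 months at 1.75% → $1,430,000 × 1.75% × 2/12 = $4,170.8333
Total = $11,320.8333

$11,320.83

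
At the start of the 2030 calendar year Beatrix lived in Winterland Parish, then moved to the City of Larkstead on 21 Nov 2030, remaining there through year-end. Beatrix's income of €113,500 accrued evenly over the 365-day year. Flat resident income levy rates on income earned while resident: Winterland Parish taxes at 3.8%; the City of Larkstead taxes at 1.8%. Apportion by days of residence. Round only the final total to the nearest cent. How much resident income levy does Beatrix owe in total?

€4,058.01

Winterland Parish, 1 Jan – 20 Nov 2030: 324 days → €113,500 × 3.8% × 324/365 = €3,828.5260
The City of Larkstead, 21 Nov – 31 Dec 2030: 41 days → €113,500 × 1.8% × 41/365 = €229.4877
Total = €4,058.0137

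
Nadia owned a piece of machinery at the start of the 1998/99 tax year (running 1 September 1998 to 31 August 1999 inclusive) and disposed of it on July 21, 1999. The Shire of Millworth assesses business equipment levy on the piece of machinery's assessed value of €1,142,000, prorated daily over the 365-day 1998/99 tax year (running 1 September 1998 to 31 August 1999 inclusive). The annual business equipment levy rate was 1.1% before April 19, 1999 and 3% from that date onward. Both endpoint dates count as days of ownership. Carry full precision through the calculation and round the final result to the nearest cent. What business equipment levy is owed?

€16,738.90

September 1, 1998 – April 18, 1999: 230 days at 1.1% → €1,142,000 × 1.1% × 230/365 = €7,915.7808
April 19 – July 21, 1999: 94 days at 3% → €1,142,000 × 3% × 94/365 = €8,823.1233
Total = €16,738.9041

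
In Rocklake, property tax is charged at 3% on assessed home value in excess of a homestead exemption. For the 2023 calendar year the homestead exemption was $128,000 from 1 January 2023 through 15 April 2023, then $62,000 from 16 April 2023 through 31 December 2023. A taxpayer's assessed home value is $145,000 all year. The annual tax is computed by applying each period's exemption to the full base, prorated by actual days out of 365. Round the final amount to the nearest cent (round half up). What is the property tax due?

1 January – 15 April 2023: 105 days, exemption $128,000 → ($145,000 − $128,000) × 3% × 105/365 = $146.7123
16 April – 31 December 2023: 260 days, exemption $62,000 → ($145,000 − $62,000) × 3% × 260/365 = $1,773.6986
Total = $1,920.4110

$1,920.41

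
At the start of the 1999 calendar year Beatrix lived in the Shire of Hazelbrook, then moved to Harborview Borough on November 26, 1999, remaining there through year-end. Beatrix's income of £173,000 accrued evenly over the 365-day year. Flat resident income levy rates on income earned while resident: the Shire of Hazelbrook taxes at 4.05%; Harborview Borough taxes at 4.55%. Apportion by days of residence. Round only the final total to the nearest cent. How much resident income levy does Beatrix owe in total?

The Shire of Hazelbrook, January 1 – November 25, 1999: 329 days → £173,000 × 4.05% × 329/365 = £6,315.4479
Harborview Borough, November 26 – December 31, 1999: 36 days → £173,000 × 4.55% × 36/365 = £776.3671
Total = £7,091.8151

£7,091.82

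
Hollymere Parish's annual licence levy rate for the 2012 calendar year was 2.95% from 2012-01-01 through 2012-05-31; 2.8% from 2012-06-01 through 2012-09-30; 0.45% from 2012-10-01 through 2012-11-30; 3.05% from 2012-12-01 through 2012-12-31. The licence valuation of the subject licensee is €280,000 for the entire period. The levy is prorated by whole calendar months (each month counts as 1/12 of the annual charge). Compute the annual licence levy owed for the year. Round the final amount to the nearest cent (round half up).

2012-01-01 to 2012-05-31: 5 months at 2.95% → €280,000 × 2.95% × 5/12 = €3,441.6667
2012-06-01 to 2012-09-30: 4 months at 2.8% → €280,000 × 2.8% × 4/12 = €2,613.3333
2012-10-01 to 2012-11-30: 2 months at 0.45% → €280,000 × 0.45% × 2/12 = €210.0000
2012-12-01 to 2012-12-31: 1 month at 3.05% → €280,000 × 3.05% × 1/12 = €711.6667
Total = €6,976.6667

€6,976.67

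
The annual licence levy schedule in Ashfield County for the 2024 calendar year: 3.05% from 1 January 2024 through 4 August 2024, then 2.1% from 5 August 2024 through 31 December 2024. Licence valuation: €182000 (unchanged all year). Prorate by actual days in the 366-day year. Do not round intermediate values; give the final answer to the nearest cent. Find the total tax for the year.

€4847.12

1 January – 4 August 2024: 217 days at 3.05% → €182000 × 3.05% × 217/366 = €3291.1667
5 August – 31 December 2024: 149 days at 2.1% → €182000 × 2.1% × 149/366 = €1555.9508
Total = €4847.1175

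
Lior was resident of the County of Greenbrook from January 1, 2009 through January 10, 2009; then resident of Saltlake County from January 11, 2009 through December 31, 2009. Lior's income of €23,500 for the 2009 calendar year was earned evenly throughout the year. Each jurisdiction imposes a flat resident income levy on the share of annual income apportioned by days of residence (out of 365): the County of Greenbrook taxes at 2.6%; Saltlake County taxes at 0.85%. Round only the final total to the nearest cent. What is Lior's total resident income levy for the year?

€211.02

The County of Greenbrook, January 1 – January 10, 2009: 10 days → €23,500 × 2.6% × 10/365 = €16.7397
Saltlake County, January 11 – December 31, 2009: 355 days → €23,500 × 0.85% × 355/365 = €194.2774
Total = €211.0171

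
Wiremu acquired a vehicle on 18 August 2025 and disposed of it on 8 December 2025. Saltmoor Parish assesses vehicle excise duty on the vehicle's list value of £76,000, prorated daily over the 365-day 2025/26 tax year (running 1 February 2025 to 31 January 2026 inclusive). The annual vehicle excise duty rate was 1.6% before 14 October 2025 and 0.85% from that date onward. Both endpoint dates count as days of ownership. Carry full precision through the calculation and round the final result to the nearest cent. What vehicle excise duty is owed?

£289.01

18 August – 13 October 2025: 57 days at 1.6% → £76,000 × 1.6% × 57/365 = £189.8959
14 October – 8 December 2025: 56 days at 0.85% → £76,000 × 0.85% × 56/365 = £99.1123
Total = £289.0082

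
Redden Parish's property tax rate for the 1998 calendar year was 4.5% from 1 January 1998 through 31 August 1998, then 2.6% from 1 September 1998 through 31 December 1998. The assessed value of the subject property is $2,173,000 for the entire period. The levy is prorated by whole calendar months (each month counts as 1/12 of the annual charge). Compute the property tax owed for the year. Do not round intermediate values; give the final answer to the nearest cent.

1 January – 31 August 1998: 8 months at 4.5% → $2,173,000 × 4.5% × 8/12 = $65,190.0000
1 September – 31 December 1998: 4 months at 2.6% → $2,173,000 × 2.6% × 4/12 = $18,832.6667
Total = $84,022.6667

$84,022.67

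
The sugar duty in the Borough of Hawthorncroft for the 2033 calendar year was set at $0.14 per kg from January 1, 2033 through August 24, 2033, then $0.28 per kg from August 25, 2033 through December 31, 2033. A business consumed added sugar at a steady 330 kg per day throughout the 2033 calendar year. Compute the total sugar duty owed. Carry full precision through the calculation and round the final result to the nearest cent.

January 1 – August 24, 2033: 236 days × 330 kg/day = 77,880 kg at $0.14/kg → $10,903.20
August 25 – December 31, 2033: 129 days × 330 kg/day = 42,570 kg at $0.28/kg → $11,919.60

$22,822.80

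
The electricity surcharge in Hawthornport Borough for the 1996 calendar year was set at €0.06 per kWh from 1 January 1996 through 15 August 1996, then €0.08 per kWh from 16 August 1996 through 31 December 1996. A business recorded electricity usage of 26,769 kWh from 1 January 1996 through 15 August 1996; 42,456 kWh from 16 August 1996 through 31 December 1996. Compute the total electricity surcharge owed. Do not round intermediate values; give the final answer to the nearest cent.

1 January – 15 August 1996: 26,769 kWh at €0.06/kWh → €1606.14
16 August – 31 December 1996: 42,456 kWh at €0.08/kWh → €3396.48

€5002.62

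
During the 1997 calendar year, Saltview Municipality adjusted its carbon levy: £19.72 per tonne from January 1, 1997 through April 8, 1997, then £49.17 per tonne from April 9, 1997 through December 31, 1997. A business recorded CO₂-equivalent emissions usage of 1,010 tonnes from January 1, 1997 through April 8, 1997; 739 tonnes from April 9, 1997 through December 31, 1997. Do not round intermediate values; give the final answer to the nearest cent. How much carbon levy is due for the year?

£56253.83

January 1 – April 8, 1997: 1,010 tonnes at £19.72/tonne → £19917.20
April 9 – December 31, 1997: 739 tonnes at £49.17/tonne → £36336.63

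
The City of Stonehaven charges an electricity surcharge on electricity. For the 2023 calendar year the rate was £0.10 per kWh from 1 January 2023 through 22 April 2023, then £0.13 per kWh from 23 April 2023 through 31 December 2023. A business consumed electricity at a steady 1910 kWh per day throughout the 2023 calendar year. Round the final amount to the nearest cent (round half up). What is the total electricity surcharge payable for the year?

1 January – 22 April 2023: 112 days × 1910 kWh/day = 213,920 kWh at £0.10/kWh → £21392.00
23 April – 31 December 2023: 253 days × 1910 kWh/day = 483,230 kWh at £0.13/kWh → £62819.90

£84211.90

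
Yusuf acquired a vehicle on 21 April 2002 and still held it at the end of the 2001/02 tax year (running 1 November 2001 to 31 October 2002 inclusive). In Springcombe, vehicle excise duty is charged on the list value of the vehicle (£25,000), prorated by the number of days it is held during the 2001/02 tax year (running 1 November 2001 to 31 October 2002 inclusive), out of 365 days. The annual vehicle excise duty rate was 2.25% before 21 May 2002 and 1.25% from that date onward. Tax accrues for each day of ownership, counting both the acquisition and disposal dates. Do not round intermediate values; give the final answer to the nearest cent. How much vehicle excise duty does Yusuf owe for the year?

21 April – 20 May 2002: 30 days at 2.25% → £25,000 × 2.25% × 30/365 = £46.2329
21 May – 31 October 2002: 164 days at 1.25% → £25,000 × 1.25% × 164/365 = £140.4110
Total = £186.6438

£186.64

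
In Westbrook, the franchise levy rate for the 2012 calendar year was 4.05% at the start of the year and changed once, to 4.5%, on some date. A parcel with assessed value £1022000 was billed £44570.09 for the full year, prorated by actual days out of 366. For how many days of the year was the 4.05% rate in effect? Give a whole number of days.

Let d = days at the first rate; then 366 − d days at the second rate.
£1022000 × [4.05%·d + 4.5%·(366−d)] / 366 = £44570.09
Solving gives d = 113, so the new rate took effect on April 23, 2012.

113 days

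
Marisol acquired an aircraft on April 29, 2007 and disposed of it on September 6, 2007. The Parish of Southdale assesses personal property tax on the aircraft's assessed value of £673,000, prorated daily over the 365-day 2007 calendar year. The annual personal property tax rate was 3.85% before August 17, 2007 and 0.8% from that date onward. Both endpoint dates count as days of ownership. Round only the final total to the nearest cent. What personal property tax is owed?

April 29 – August 16, 2007: 110 days at 3.85% → £673,000 × 3.85% × 110/365 = £7,808.6438
August 17 – September 6, 2007: 21 days at 0.8% → £673,000 × 0.8% × 21/365 = £309.7644
Total = £8,118.4082

£8,118.41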